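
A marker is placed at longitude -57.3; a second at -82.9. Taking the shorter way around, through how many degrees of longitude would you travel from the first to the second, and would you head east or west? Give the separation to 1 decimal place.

Raw difference: -82.9 − -57.3 = -25.6°.
Normalise into (−180°, 180°]: -25.6° stays -25.6°.
Negative ⇒ the second point lies to the west; separation 25.6°.

25.6° west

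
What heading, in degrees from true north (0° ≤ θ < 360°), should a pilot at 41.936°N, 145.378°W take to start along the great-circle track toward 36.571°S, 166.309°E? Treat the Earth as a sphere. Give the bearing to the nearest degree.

217°

Δλ = 166.309 − -145.378 = 311.687°; wrapped into (−180°, 180°]: -48.313°.
θ = atan2( sin Δλ · cos φ₂ , cos φ₁ · sin φ₂ − sin φ₁ · cos φ₂ · cos Δλ )
  = atan2(-0.59976, -0.80018) = -143.147° → normalised to [0°, 360°): 216.853°.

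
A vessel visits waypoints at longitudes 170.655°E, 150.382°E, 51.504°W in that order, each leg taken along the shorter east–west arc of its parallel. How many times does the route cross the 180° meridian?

1

Leg 1: +170.655° → +150.382°, shortest Δλ = -20.273° (west) — does not cross 180°.
Leg 2: +150.382° → -51.504°, shortest Δλ = 158.114° (east) — crosses 180°.
Total crossings: 1.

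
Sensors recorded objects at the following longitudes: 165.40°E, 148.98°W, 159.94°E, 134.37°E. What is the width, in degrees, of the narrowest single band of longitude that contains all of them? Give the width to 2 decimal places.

Sort the longitudes: -148.98°, +134.37°, +159.94°, +165.40°.
Eastward gaps between consecutive values (wrapping around): 283.35°, 25.57°, 5.46°, 45.62°.
Largest gap = 283.35° ⇒ minimal covering band is its complement: 360° − 283.35° = 76.65°.
Band runs from +134.37° eastward to -148.98°, crossing the antimeridian.

76.65°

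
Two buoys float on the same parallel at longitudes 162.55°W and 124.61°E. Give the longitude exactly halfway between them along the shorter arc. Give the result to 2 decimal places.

161.03°E

Signed shortest Δλ from -162.55° to +124.61° is -72.84°.
Midpoint longitude = -162.55° + (-72.84°)/2 = -162.55° − 36.42° = -198.97°.
Normalise into (−180°, 180°]: +161.03°.
(The naïve average (-162.55 + +124.61)/2 = -18.97° is on the wrong side of the globe.)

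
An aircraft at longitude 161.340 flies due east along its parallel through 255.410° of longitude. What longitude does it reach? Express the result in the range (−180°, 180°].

+56.750°

Start at +161.340°; shift +255.410° → +416.750°.
+416.750° lies outside (−180°, 180°]; subtract 360° → +56.750°.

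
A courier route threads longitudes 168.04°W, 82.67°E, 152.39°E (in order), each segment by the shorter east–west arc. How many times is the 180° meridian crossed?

Leg 1: -168.04° → +82.67°, shortest Δλ = -109.29° (west) — crosses 180°.
Leg 2: +82.67° → +152.39°, shortest Δλ = 69.72° (east) — does not cross 180°.
Total crossings: 1.

1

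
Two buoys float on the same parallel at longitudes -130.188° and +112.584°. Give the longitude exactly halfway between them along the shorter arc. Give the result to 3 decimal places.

+171.198°

Signed shortest Δλ from -130.188° to +112.584° is -117.228°.
Midpoint longitude = -130.188° + (-117.228°)/2 = -130.188° − 58.614° = -188.802°.
Normalise into (−180°, 180°]: +171.198°.
(The naïve average (-130.188 + +112.584)/2 = -8.802° is on the wrong side of the globe.)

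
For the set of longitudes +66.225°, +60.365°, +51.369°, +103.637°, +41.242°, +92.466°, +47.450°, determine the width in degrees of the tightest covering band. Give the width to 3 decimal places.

Sort the longitudes: +41.242°, +47.450°, +51.369°, +60.365°, +66.225°, +92.466°, +103.637°.
Eastward gaps between consecutive values (wrapping around): 6.208°, 3.919°, 8.996°, 5.860°, 26.241°, 11.171°, 297.605°.
Largest gap = 297.605° ⇒ minimal covering band is its complement: 360° − 297.605° = 62.395°.
Band runs from +41.242° eastward to +103.637°.

62.395°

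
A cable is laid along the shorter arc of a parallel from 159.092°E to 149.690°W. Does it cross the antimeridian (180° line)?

Naïve |-149.690 − 159.092| = 308.782° > 180°, so the shorter arc goes the other way round — across 180°.
Signed shortest Δλ = ((-149.690 − 159.092 + 180) mod 360) − 180 = 51.218°.
Going east by 51.218° from +159.092° passes through 180° before reaching -149.690°.

Yes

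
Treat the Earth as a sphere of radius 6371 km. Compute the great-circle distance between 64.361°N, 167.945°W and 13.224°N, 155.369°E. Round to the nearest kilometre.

Δλ = 155.369 − -167.945 = 323.314°; wrapped into (−180°, 180°]: -36.686°.
Δφ = 13.224 − 64.361 = -51.137°.
a = sin²(Δφ/2) + cos φ₁ · cos φ₂ · sin²(Δλ/2) = 0.227988.
c = 2·atan2(√a, √(1−a)) = 0.99557 rad → d = 6371·c ≈ 6342.78 km.

6343 km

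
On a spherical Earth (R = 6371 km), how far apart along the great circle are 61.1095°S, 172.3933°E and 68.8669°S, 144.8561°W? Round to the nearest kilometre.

Δλ = -144.8561 − 172.3933 = -317.2494°; wrapped into (−180°, 180°]: 42.7506°.
Δφ = -68.8669 − -61.1095 = -7.7574°.
a = sin²(Δφ/2) + cos φ₁ · cos φ₂ · sin²(Δλ/2) = 0.027715.
c = 2·atan2(√a, √(1−a)) = 0.33452 rad → d = 6371·c ≈ 2131.20 km.

2131 km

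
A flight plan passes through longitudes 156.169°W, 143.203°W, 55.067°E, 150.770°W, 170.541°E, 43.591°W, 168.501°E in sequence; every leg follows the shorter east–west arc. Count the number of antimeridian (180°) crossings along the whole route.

5

Leg 1: -156.169° → -143.203°, shortest Δλ = 12.966° (east) — does not cross 180°.
Leg 2: -143.203° → +55.067°, shortest Δλ = -161.73° (west) — crosses 180°.
Leg 3: +55.067° → -150.770°, shortest Δλ = 154.163° (east) — crosses 180°.
Leg 4: -150.770° → +170.541°, shortest Δλ = -38.689° (west) — crosses 180°.
Leg 5: +170.541° → -43.591°, shortest Δλ = 145.868° (east) — crosses 180°.
Leg 6: -43.591° → +168.501°, shortest Δλ = -147.908° (west) — crosses 180°.
Total crossings: 5.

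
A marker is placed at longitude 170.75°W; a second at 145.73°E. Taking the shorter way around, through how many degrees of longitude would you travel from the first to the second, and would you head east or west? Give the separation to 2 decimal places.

Raw difference: 145.73 − -170.75 = 316.48°.
Normalise into (−180°, 180°]: 316.48° − 360° = -43.52°.
Negative ⇒ the second point lies to the west; separation 43.52°.

43.52° west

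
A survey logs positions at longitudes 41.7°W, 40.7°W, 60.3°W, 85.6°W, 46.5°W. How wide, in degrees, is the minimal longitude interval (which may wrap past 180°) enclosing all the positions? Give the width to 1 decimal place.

44.9°

Sort the longitudes: -85.6°, -60.3°, -46.5°, -41.7°, -40.7°.
Eastward gaps between consecutive values (wrapping around): 25.3°, 13.8°, 4.8°, 1.0°, 315.1°.
Largest gap = 315.1° ⇒ minimal covering band is its complement: 360° − 315.1° = 44.9°.
Band runs from -85.6° eastward to -40.7°.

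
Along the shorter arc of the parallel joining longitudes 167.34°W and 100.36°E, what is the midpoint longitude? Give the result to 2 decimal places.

146.51°E

Signed shortest Δλ from -167.34° to +100.36° is -92.30°.
Midpoint longitude = -167.34° + (-92.30°)/2 = -167.34° − 46.15° = -213.49°.
Normalise into (−180°, 180°]: +146.51°.
(The naïve average (-167.34 + +100.36)/2 = -33.49° is on the wrong side of the globe.)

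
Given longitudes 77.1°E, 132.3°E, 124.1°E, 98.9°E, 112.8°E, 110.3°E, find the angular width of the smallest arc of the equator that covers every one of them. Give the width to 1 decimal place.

55.2°

Sort the longitudes: +77.1°, +98.9°, +110.3°, +112.8°, +124.1°, +132.3°.
Eastward gaps between consecutive values (wrapping around): 21.8°, 11.4°, 2.5°, 11.3°, 8.2°, 304.8°.
Largest gap = 304.8° ⇒ minimal covering band is its complement: 360° − 304.8° = 55.2°.
Band runs from +77.1° eastward to +132.3°.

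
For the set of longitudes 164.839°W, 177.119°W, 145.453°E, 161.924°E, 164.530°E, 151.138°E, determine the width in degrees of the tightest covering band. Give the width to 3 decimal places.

Sort the longitudes: -177.119°, -164.839°, +145.453°, +151.138°, +161.924°, +164.530°.
Eastward gaps between consecutive values (wrapping around): 12.280°, 310.292°, 5.685°, 10.786°, 2.606°, 18.351°.
Largest gap = 310.292° ⇒ minimal covering band is its complement: 360° − 310.292° = 49.708°.
Band runs from +145.453° eastward to -164.839°, crossing the antimeridian.

49.708°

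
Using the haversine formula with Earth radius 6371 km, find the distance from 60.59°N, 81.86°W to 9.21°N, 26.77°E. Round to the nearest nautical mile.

Δλ = 26.77 − -81.86 = 108.63°.
Δφ = 9.21 − 60.59 = -51.38°.
a = sin²(Δφ/2) + cos φ₁ · cos φ₂ · sin²(Δλ/2) = 0.507711.
c = 2·atan2(√a, √(1−a)) = 1.58622 rad → d = 6371·c ≈ 10105.80 km ≈ 5456.69 nmi.

5457 nmi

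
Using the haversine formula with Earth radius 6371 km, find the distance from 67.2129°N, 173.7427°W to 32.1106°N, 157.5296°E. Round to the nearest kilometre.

4331 km

Δλ = 157.5296 − -173.7427 = 331.2723°; wrapped into (−180°, 180°]: -28.7277°.
Δφ = 32.1106 − 67.2129 = -35.1023°.
a = sin²(Δφ/2) + cos φ₁ · cos φ₂ · sin²(Δλ/2) = 0.111126.
c = 2·atan2(√a, √(1−a)) = 0.67972 rad → d = 6371·c ≈ 4330.51 km.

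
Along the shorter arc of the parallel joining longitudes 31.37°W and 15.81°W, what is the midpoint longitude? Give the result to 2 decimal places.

Signed shortest Δλ from -31.37° to -15.81° is +15.56°.
Midpoint longitude = -31.37° + (+15.56°)/2 = -31.37° + 7.78° = -23.59°.

23.59°W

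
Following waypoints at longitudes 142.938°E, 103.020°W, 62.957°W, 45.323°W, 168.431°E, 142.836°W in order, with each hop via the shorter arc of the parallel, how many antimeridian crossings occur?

3

Leg 1: +142.938° → -103.020°, shortest Δλ = 114.042° (east) — crosses 180°.
Leg 2: -103.020° → -62.957°, shortest Δλ = 40.063° (east) — does not cross 180°.
Leg 3: -62.957° → -45.323°, shortest Δλ = 17.634° (east) — does not cross 180°.
Leg 4: -45.323° → +168.431°, shortest Δλ = -146.246° (west) — crosses 180°.
Leg 5: +168.431° → -142.836°, shortest Δλ = 48.733° (east) — crosses 180°.
Total crossings: 3.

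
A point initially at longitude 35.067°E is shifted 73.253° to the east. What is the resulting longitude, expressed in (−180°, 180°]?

Start at +35.067°; shift +73.253° → +108.320°.
+108.320° already lies in (−180°, 180°].

108.320°E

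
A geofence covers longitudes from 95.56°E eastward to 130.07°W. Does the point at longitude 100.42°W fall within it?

Band width going east from +95.56° to -130.07°: ((-130.07 − 95.56) mod 360) = 134.37°.
Offset of -100.42° east of the west edge: ((-100.42 − 95.56) mod 360) = 164.02°.
164.02° > 134.37° ⇒ outside.

No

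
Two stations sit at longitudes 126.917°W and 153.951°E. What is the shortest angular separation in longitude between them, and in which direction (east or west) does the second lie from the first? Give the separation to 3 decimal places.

79.132° west

Raw difference: 153.951 − -126.917 = 280.868°.
Normalise into (−180°, 180°]: 280.868° − 360° = -79.132°.
Negative ⇒ the second point lies to the west; separation 79.132°.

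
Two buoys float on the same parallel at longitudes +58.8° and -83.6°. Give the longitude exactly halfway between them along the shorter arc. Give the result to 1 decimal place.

-12.4°

Signed shortest Δλ from +58.8° to -83.6° is -142.4°.
Midpoint longitude = +58.8° + (-142.4°)/2 = +58.8° − 71.2° = -12.4°.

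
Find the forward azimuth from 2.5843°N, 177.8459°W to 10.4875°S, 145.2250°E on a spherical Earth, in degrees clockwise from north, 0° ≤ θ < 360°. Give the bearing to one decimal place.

Δλ = 145.2250 − -177.8459 = 323.0709°; wrapped into (−180°, 180°]: -36.9291°.
θ = atan2( sin Δλ · cos φ₂ , cos φ₁ · sin φ₂ − sin φ₁ · cos φ₂ · cos Δλ )
  = atan2(-0.59079, -0.21728) = -110.192° → normalised to [0°, 360°): 249.808°.

249.8°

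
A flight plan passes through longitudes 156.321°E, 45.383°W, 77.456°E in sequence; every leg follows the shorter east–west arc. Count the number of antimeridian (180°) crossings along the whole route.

Leg 1: +156.321° → -45.383°, shortest Δλ = 158.296° (east) — crosses 180°.
Leg 2: -45.383° → +77.456°, shortest Δλ = 122.839° (east) — does not cross 180°.
Total crossings: 1.

1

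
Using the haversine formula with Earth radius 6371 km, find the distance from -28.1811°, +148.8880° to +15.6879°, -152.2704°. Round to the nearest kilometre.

7990 km

Δλ = -152.2704 − 148.8880 = -301.1584°; wrapped into (−180°, 180°]: 58.8416°.
Δφ = 15.6879 − -28.1811 = 43.8690°.
a = sin²(Δφ/2) + cos φ₁ · cos φ₂ · sin²(Δλ/2) = 0.344307.
c = 2·atan2(√a, √(1−a)) = 1.25415 rad → d = 6371·c ≈ 7990.16 km.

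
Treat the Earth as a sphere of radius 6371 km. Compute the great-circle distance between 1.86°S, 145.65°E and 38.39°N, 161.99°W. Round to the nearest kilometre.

Δλ = -161.99 − 145.65 = -307.64°; wrapped into (−180°, 180°]: 52.36°.
Δφ = 38.39 − -1.86 = 40.25°.
a = sin²(Δφ/2) + cos φ₁ · cos φ₂ · sin²(Δλ/2) = 0.270871.
c = 2·atan2(√a, √(1−a)) = 1.09476 rad → d = 6371·c ≈ 6974.73 km.

6975 km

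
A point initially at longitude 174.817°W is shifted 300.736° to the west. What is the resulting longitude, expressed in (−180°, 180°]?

115.553°W

Start at -174.817°; shift −300.736° → -475.553°.
-475.553° lies outside (−180°, 180°]; add 360° → -115.553°.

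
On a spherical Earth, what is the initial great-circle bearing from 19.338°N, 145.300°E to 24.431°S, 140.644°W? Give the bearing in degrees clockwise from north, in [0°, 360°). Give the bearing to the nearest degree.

Δλ = -140.644 − 145.300 = -285.944°; wrapped into (−180°, 180°]: 74.056°.
θ = atan2( sin Δλ · cos φ₂ , cos φ₁ · sin φ₂ − sin φ₁ · cos φ₂ · cos Δλ )
  = atan2(0.87544, -0.47308) = 118.387° → normalised to [0°, 360°): 118.387°.

118°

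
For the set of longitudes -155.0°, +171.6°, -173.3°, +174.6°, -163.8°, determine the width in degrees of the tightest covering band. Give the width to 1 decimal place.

33.4°

Sort the longitudes: -173.3°, -163.8°, -155.0°, +171.6°, +174.6°.
Eastward gaps between consecutive values (wrapping around): 9.5°, 8.8°, 326.6°, 3.0°, 12.1°.
Largest gap = 326.6° ⇒ minimal covering band is its complement: 360° − 326.6° = 33.4°.
Band runs from +171.6° eastward to -155.0°, crossing the antimeridian.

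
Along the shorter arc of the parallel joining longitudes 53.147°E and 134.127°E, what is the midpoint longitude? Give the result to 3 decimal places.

Signed shortest Δλ from +53.147° to +134.127° is +80.980°.
Midpoint longitude = +53.147° + (+80.980°)/2 = +53.147° + 40.490° = +93.637°.

93.637°E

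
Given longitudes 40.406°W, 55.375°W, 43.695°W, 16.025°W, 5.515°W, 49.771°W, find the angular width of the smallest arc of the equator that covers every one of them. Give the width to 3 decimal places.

Sort the longitudes: -55.375°, -49.771°, -43.695°, -40.406°, -16.025°, -5.515°.
Eastward gaps between consecutive values (wrapping around): 5.604°, 6.076°, 3.289°, 24.381°, 10.510°, 310.140°.
Largest gap = 310.140° ⇒ minimal covering band is its complement: 360° − 310.140° = 49.860°.
Band runs from -55.375° eastward to -5.515°.

49.860°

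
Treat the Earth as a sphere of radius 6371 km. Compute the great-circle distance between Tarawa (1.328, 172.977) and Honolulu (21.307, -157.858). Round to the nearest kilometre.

3863 km

Δλ = -157.858 − 172.977 = -330.835°; wrapped into (−180°, 180°]: 29.165°.
Δφ = 21.307 − 1.328 = 19.979°.
a = sin²(Δφ/2) + cos φ₁ · cos φ₂ · sin²(Δλ/2) = 0.089132.
c = 2·atan2(√a, √(1−a)) = 0.60635 rad → d = 6371·c ≈ 3863.03 km.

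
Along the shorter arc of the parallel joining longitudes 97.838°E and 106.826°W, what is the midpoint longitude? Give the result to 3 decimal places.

175.506°E

Signed shortest Δλ from +97.838° to -106.826° is +155.336°.
Midpoint longitude = +97.838° + (+155.336°)/2 = +97.838° + 77.668° = +175.506°.
(The naïve average (+97.838 + -106.826)/2 = -4.494° is on the wrong side of the globe.)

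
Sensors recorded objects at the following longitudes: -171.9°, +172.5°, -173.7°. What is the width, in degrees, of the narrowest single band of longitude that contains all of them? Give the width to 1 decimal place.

15.6°

Sort the longitudes: -173.7°, -171.9°, +172.5°.
Eastward gaps between consecutive values (wrapping around): 1.8°, 344.4°, 13.8°.
Largest gap = 344.4° ⇒ minimal covering band is its complement: 360° − 344.4° = 15.6°.
Band runs from +172.5° eastward to -171.9°, crossing the antimeridian.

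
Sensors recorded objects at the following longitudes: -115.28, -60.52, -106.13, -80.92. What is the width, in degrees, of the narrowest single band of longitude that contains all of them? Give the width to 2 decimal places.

54.76°

Sort the longitudes: -115.28°, -106.13°, -80.92°, -60.52°.
Eastward gaps between consecutive values (wrapping around): 9.15°, 25.21°, 20.40°, 305.24°.
Largest gap = 305.24° ⇒ minimal covering band is its complement: 360° − 305.24° = 54.76°.
Band runs from -115.28° eastward to -60.52°.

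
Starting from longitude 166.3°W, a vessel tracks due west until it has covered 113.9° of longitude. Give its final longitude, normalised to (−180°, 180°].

79.8°E

Start at -166.3°; shift −113.9° → -280.2°.
-280.2° lies outside (−180°, 180°]; add 360° → +79.8°.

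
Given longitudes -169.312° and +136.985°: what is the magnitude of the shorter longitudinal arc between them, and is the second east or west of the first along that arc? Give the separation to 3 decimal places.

Raw difference: 136.985 − -169.312 = 306.297°.
Normalise into (−180°, 180°]: 306.297° − 360° = -53.703°.
Negative ⇒ the second point lies to the west; separation 53.703°.

53.703° west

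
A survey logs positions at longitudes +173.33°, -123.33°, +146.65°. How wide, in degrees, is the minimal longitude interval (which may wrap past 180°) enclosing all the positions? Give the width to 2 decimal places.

Sort the longitudes: -123.33°, +146.65°, +173.33°.
Eastward gaps between consecutive values (wrapping around): 269.98°, 26.68°, 63.34°.
Largest gap = 269.98° ⇒ minimal covering band is its complement: 360° − 269.98° = 90.02°.
Band runs from +146.65° eastward to -123.33°, crossing the antimeridian.

90.02°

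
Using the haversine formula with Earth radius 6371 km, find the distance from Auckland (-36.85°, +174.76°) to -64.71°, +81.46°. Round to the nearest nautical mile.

Δλ = 81.46 − 174.76 = -93.30°.
Δφ = -64.71 − -36.85 = -27.86°.
a = sin²(Δφ/2) + cos φ₁ · cos φ₂ · sin²(Δλ/2) = 0.238718.
c = 2·atan2(√a, √(1−a)) = 1.02094 rad → d = 6371·c ≈ 6504.41 km ≈ 3512.10 nmi.

3512 nmi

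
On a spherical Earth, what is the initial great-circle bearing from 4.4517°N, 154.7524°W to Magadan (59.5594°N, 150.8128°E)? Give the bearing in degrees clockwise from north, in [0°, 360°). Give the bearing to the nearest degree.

Δλ = 150.8128 − -154.7524 = 305.5652°; wrapped into (−180°, 180°]: -54.4348°.
θ = atan2( sin Δλ · cos φ₂ , cos φ₁ · sin φ₂ − sin φ₁ · cos φ₂ · cos Δλ )
  = atan2(-0.41213, 0.83668) = -26.224° → normalised to [0°, 360°): 333.776°.

334°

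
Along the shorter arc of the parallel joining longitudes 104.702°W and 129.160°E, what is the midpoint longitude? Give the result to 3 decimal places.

Signed shortest Δλ from -104.702° to +129.160° is -126.138°.
Midpoint longitude = -104.702° + (-126.138°)/2 = -104.702° − 63.069° = -167.771°.
(The naïve average (-104.702 + +129.160)/2 = 12.229° is on the wrong side of the globe.)

167.771°W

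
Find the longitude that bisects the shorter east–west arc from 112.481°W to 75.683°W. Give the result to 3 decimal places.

94.082°W

Signed shortest Δλ from -112.481° to -75.683° is +36.798°.
Midpoint longitude = -112.481° + (+36.798°)/2 = -112.481° + 18.399° = -94.082°.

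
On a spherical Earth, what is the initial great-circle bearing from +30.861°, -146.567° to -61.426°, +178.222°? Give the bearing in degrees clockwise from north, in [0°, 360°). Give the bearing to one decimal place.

Δλ = 178.222 − -146.567 = 324.789°; wrapped into (−180°, 180°]: -35.211°.
θ = atan2( sin Δλ · cos φ₂ , cos φ₁ · sin φ₂ − sin φ₁ · cos φ₂ · cos Δλ )
  = atan2(-0.27578, -0.95431) = -163.882° → normalised to [0°, 360°): 196.118°.

196.1°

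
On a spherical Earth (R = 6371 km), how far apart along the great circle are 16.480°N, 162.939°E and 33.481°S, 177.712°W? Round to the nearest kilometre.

Δλ = -177.712 − 162.939 = -340.651°; wrapped into (−180°, 180°]: 19.349°.
Δφ = -33.481 − 16.480 = -49.961°.
a = sin²(Δφ/2) + cos φ₁ · cos φ₂ · sin²(Δλ/2) = 0.200933.
c = 2·atan2(√a, √(1−a)) = 0.92963 rad → d = 6371·c ≈ 5922.64 km.

5923 km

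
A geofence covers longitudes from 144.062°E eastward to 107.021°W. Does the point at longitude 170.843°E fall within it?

Band width going east from +144.062° to -107.021°: ((-107.021 − 144.062) mod 360) = 108.917°.
Offset of +170.843° east of the west edge: ((170.843 − 144.062) mod 360) = 26.781°.
26.781° ≤ 108.917° ⇒ inside.

Yes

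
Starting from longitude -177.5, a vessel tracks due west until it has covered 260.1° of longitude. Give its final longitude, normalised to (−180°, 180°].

-77.6°

Start at -177.5°; shift −260.1° → -437.6°.
-437.6° lies outside (−180°, 180°]; add 360° → -77.6°.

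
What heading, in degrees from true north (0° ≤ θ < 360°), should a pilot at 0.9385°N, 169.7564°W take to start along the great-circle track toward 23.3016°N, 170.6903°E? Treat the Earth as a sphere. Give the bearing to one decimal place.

321.1°

Δλ = 170.6903 − -169.7564 = 340.4467°; wrapped into (−180°, 180°]: -19.5533°.
θ = atan2( sin Δλ · cos φ₂ , cos φ₁ · sin φ₂ − sin φ₁ · cos φ₂ · cos Δλ )
  = atan2(-0.30739, 0.38134) = -38.871° → normalised to [0°, 360°): 321.129°.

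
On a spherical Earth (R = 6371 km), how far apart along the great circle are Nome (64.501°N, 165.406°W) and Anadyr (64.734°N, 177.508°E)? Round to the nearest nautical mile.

439 nmi

Δλ = 177.508 − -165.406 = 342.914°; wrapped into (−180°, 180°]: -17.086°.
Δφ = 64.734 − 64.501 = 0.233°.
a = sin²(Δφ/2) + cos φ₁ · cos φ₂ · sin²(Δλ/2) = 0.004059.
c = 2·atan2(√a, √(1−a)) = 0.12751 rad → d = 6371·c ≈ 812.34 km ≈ 438.63 nmi.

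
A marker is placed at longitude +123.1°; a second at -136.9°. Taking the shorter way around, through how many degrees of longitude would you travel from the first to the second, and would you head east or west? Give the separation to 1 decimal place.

100.0° east

Raw difference: -136.9 − 123.1 = -260.0°.
Normalise into (−180°, 180°]: -260.0° + 360° = 100.0°.
Positive ⇒ the second point lies to the east; separation 100.0°.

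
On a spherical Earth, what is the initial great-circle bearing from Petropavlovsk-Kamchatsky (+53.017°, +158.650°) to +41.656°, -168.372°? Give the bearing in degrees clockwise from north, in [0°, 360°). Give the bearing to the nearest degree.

104°

Δλ = -168.372 − 158.650 = -327.022°; wrapped into (−180°, 180°]: 32.978°.
θ = atan2( sin Δλ · cos φ₂ , cos φ₁ · sin φ₂ − sin φ₁ · cos φ₂ · cos Δλ )
  = atan2(0.40669, -0.10083) = 103.924° → normalised to [0°, 360°): 103.924°.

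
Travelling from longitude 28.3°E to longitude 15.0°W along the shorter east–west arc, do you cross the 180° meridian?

Signed shortest Δλ = ((-15.0 − 28.3 + 180) mod 360) − 180 = -43.3°.
Going west by 43.3° from +28.3° reaches -15.0° without touching 180°.

No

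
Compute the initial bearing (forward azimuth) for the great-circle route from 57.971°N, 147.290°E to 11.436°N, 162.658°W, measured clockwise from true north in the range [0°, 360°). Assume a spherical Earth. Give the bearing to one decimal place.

Δλ = -162.658 − 147.290 = -309.948°; wrapped into (−180°, 180°]: 50.052°.
θ = atan2( sin Δλ · cos φ₂ , cos φ₁ · sin φ₂ − sin φ₁ · cos φ₂ · cos Δλ )
  = atan2(0.75141, -0.42839) = 119.688° → normalised to [0°, 360°): 119.688°.

119.7°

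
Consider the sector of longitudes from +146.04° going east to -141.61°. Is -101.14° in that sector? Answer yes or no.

Band width going east from +146.04° to -141.61°: ((-141.61 − 146.04) mod 360) = 72.35°.
Offset of -101.14° east of the west edge: ((-101.14 − 146.04) mod 360) = 112.82°.
112.82° > 72.35° ⇒ outside.

No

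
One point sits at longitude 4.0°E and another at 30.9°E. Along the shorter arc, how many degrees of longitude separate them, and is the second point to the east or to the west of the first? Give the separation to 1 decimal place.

Raw difference: 30.9 − 4.0 = 26.9°.
Normalise into (−180°, 180°]: 26.9° stays 26.9°.
Positive ⇒ the second point lies to the east; separation 26.9°.

26.9° east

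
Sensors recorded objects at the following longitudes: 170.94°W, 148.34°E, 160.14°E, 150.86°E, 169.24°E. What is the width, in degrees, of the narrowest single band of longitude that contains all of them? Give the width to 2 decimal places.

Sort the longitudes: -170.94°, +148.34°, +150.86°, +160.14°, +169.24°.
Eastward gaps between consecutive values (wrapping around): 319.28°, 2.52°, 9.28°, 9.10°, 19.82°.
Largest gap = 319.28° ⇒ minimal covering band is its complement: 360° − 319.28° = 40.72°.
Band runs from +148.34° eastward to -170.94°, crossing the antimeridian.

40.72°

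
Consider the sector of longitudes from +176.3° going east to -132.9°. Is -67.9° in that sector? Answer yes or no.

Band width going east from +176.3° to -132.9°: ((-132.9 − 176.3) mod 360) = 50.8°.
Offset of -67.9° east of the west edge: ((-67.9 − 176.3) mod 360) = 115.8°.
115.8° > 50.8° ⇒ outside.

No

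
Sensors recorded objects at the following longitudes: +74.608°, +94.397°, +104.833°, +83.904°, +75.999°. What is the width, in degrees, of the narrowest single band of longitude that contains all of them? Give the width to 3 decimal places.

Sort the longitudes: +74.608°, +75.999°, +83.904°, +94.397°, +104.833°.
Eastward gaps between consecutive values (wrapping around): 1.391°, 7.905°, 10.493°, 10.436°, 329.775°.
Largest gap = 329.775° ⇒ minimal covering band is its complement: 360° − 329.775° = 30.225°.
Band runs from +74.608° eastward to +104.833°.

30.225°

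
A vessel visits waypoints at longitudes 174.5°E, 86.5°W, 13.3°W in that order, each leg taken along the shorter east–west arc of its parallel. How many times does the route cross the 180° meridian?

1

Leg 1: +174.5° → -86.5°, shortest Δλ = 99.0° (east) — crosses 180°.
Leg 2: -86.5° → -13.3°, shortest Δλ = 73.2° (east) — does not cross 180°.
Total crossings: 1.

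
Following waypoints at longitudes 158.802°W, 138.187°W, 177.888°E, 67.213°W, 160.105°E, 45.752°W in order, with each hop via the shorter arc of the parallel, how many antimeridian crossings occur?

4

Leg 1: -158.802° → -138.187°, shortest Δλ = 20.615° (east) — does not cross 180°.
Leg 2: -138.187° → +177.888°, shortest Δλ = -43.925° (west) — crosses 180°.
Leg 3: +177.888° → -67.213°, shortest Δλ = 114.899° (east) — crosses 180°.
Leg 4: -67.213° → +160.105°, shortest Δλ = -132.682° (west) — crosses 180°.
Leg 5: +160.105° → -45.752°, shortest Δλ = 154.143° (east) — crosses 180°.
Total crossings: 4.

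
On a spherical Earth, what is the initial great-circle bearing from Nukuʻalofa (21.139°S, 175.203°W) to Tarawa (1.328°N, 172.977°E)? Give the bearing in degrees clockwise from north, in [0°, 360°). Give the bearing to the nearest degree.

Δλ = 172.977 − -175.203 = 348.180°; wrapped into (−180°, 180°]: -11.820°.
θ = atan2( sin Δλ · cos φ₂ , cos φ₁ · sin φ₂ − sin φ₁ · cos φ₂ · cos Δλ )
  = atan2(-0.20478, 0.37451) = -28.670° → normalised to [0°, 360°): 331.330°.

331°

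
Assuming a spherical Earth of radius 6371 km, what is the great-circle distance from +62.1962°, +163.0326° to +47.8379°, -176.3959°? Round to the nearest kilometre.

2048 km

Δλ = -176.3959 − 163.0326 = -339.4285°; wrapped into (−180°, 180°]: 20.5715°.
Δφ = 47.8379 − 62.1962 = -14.3583°.
a = sin²(Δφ/2) + cos φ₁ · cos φ₂ · sin²(Δλ/2) = 0.025600.
c = 2·atan2(√a, √(1−a)) = 0.32138 rad → d = 6371·c ≈ 2047.53 km.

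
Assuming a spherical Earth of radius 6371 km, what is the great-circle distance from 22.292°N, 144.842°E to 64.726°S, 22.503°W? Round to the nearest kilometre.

Δλ = -22.503 − 144.842 = -167.345°.
Δφ = -64.726 − 22.292 = -87.018°.
a = sin²(Δφ/2) + cos φ₁ · cos φ₂ · sin²(Δλ/2) = 0.864229.
c = 2·atan2(√a, √(1−a)) = 2.38687 rad → d = 6371·c ≈ 15206.72 km.

15207 km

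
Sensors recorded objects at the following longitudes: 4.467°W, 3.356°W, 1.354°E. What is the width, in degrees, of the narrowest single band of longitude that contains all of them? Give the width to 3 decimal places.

Sort the longitudes: -4.467°, -3.356°, +1.354°.
Eastward gaps between consecutive values (wrapping around): 1.111°, 4.710°, 354.179°.
Largest gap = 354.179° ⇒ minimal covering band is its complement: 360° − 354.179° = 5.821°.
Band runs from -4.467° eastward to +1.354°.

5.821°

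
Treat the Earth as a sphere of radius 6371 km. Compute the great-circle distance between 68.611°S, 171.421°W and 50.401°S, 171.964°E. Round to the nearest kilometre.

Δλ = 171.964 − -171.421 = 343.385°; wrapped into (−180°, 180°]: -16.615°.
Δφ = -50.401 − -68.611 = 18.210°.
a = sin²(Δφ/2) + cos φ₁ · cos φ₂ · sin²(Δλ/2) = 0.029894.
c = 2·atan2(√a, √(1−a)) = 0.34754 rad → d = 6371·c ≈ 2214.21 km.

2214 km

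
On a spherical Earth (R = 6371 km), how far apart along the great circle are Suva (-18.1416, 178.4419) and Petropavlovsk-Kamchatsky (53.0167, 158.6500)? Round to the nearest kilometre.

8138 km

Δλ = 158.6500 − 178.4419 = -19.7919°.
Δφ = 53.0167 − -18.1416 = 71.1583°.
a = sin²(Δφ/2) + cos φ₁ · cos φ₂ · sin²(Δλ/2) = 0.355408.
c = 2·atan2(√a, √(1−a)) = 1.27742 rad → d = 6371·c ≈ 8138.45 km.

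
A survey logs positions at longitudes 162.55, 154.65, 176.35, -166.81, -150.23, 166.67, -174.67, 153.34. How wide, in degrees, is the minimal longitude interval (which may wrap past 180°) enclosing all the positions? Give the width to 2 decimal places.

Sort the longitudes: -174.67°, -166.81°, -150.23°, +153.34°, +154.65°, +162.55°, +166.67°, +176.35°.
Eastward gaps between consecutive values (wrapping around): 7.86°, 16.58°, 303.57°, 1.31°, 7.90°, 4.12°, 9.68°, 8.98°.
Largest gap = 303.57° ⇒ minimal covering band is its complement: 360° − 303.57° = 56.43°.
Band runs from +153.34° eastward to -150.23°, crossing the antimeridian.

56.43°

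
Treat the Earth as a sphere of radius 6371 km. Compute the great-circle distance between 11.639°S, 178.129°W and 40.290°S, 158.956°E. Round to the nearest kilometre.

Δλ = 158.956 − -178.129 = 337.085°; wrapped into (−180°, 180°]: -22.915°.
Δφ = -40.290 − -11.639 = -28.651°.
a = sin²(Δφ/2) + cos φ₁ · cos φ₂ · sin²(Δλ/2) = 0.090701.
c = 2·atan2(√a, √(1−a)) = 0.61183 rad → d = 6371·c ≈ 3897.97 km.

3898 km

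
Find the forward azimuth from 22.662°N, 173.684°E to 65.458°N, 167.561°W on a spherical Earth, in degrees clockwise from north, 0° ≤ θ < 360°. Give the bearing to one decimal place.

Δλ = -167.561 − 173.684 = -341.245°; wrapped into (−180°, 180°]: 18.755°.
θ = atan2( sin Δλ · cos φ₂ , cos φ₁ · sin φ₂ − sin φ₁ · cos φ₂ · cos Δλ )
  = atan2(0.13355, 0.68789) = 10.987° → normalised to [0°, 360°): 10.987°.

11.0°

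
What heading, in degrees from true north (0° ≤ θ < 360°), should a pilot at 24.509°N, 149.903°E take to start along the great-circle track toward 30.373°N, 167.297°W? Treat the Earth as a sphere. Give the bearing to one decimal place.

71.4°

Δλ = -167.297 − 149.903 = -317.200°; wrapped into (−180°, 180°]: 42.800°.
θ = atan2( sin Δλ · cos φ₂ , cos φ₁ · sin φ₂ − sin φ₁ · cos φ₂ · cos Δλ )
  = atan2(0.58619, 0.19747) = 71.383° → normalised to [0°, 360°): 71.383°.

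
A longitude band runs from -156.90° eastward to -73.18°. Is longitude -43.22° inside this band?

No

Band width going east from -156.90° to -73.18°: ((-73.18 − -156.90) mod 360) = 83.72°.
Offset of -43.22° east of the west edge: ((-43.22 − -156.90) mod 360) = 113.68°.
113.68° > 83.72° ⇒ outside.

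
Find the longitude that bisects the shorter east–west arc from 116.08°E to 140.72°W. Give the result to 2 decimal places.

167.68°E

Signed shortest Δλ from +116.08° to -140.72° is +103.20°.
Midpoint longitude = +116.08° + (+103.20°)/2 = +116.08° + 51.60° = +167.68°.
(The naïve average (+116.08 + -140.72)/2 = -12.32° is on the wrong side of the globe.)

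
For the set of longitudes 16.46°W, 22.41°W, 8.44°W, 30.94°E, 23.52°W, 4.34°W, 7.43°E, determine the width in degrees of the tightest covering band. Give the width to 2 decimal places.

Sort the longitudes: -23.52°, -22.41°, -16.46°, -8.44°, -4.34°, +7.43°, +30.94°.
Eastward gaps between consecutive values (wrapping around): 1.11°, 5.95°, 8.02°, 4.10°, 11.77°, 23.51°, 305.54°.
Largest gap = 305.54° ⇒ minimal covering band is its complement: 360° − 305.54° = 54.46°.
Band runs from -23.52° eastward to +30.94°.

54.46°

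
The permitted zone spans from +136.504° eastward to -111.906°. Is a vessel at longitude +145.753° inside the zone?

Yes

Band width going east from +136.504° to -111.906°: ((-111.906 − 136.504) mod 360) = 111.590°.
Offset of +145.753° east of the west edge: ((145.753 − 136.504) mod 360) = 9.249°.
9.249° ≤ 111.590° ⇒ inside.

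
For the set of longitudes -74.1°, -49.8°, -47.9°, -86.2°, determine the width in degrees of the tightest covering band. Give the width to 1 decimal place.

38.3°

Sort the longitudes: -86.2°, -74.1°, -49.8°, -47.9°.
Eastward gaps between consecutive values (wrapping around): 12.1°, 24.3°, 1.9°, 321.7°.
Largest gap = 321.7° ⇒ minimal covering band is its complement: 360° − 321.7° = 38.3°.
Band runs from -86.2° eastward to -47.9°.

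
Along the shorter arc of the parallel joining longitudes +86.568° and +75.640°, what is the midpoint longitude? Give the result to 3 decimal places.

Signed shortest Δλ from +86.568° to +75.640° is -10.928°.
Midpoint longitude = +86.568° + (-10.928°)/2 = +86.568° − 5.464° = +81.104°.

+81.104°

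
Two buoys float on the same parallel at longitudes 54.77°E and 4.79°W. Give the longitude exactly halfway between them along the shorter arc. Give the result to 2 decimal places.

24.99°E

Signed shortest Δλ from +54.77° to -4.79° is -59.56°.
Midpoint longitude = +54.77° + (-59.56°)/2 = +54.77° − 29.78° = +24.99°.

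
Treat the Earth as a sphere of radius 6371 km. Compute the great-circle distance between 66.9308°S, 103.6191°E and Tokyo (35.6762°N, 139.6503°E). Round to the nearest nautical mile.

Δλ = 139.6503 − 103.6191 = 36.0312°.
Δφ = 35.6762 − -66.9308 = 102.6070°.
a = sin²(Δφ/2) + cos φ₁ · cos φ₂ · sin²(Δλ/2) = 0.639578.
c = 2·atan2(√a, √(1−a)) = 1.85371 rad → d = 6371·c ≈ 11809.99 km ≈ 6376.88 nmi.

6377 nmi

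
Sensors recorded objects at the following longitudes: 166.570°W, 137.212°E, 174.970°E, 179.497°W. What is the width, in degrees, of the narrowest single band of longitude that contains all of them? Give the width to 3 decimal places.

56.218°

Sort the longitudes: -179.497°, -166.570°, +137.212°, +174.970°.
Eastward gaps between consecutive values (wrapping around): 12.927°, 303.782°, 37.758°, 5.533°.
Largest gap = 303.782° ⇒ minimal covering band is its complement: 360° − 303.782° = 56.218°.
Band runs from +137.212° eastward to -166.570°, crossing the antimeridian.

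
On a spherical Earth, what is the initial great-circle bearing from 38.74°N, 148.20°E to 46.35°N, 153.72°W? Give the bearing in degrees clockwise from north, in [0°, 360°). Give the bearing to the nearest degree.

Δλ = -153.72 − 148.20 = -301.92°; wrapped into (−180°, 180°]: 58.08°.
θ = atan2( sin Δλ · cos φ₂ , cos φ₁ · sin φ₂ − sin φ₁ · cos φ₂ · cos Δλ )
  = atan2(0.58588, 0.33599) = 60.166° → normalised to [0°, 360°): 60.166°.

60°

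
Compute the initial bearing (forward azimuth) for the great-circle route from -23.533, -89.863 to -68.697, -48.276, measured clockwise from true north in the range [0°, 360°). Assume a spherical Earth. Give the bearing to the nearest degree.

Δλ = -48.276 − -89.863 = 41.587°.
θ = atan2( sin Δλ · cos φ₂ , cos φ₁ · sin φ₂ − sin φ₁ · cos φ₂ · cos Δλ )
  = atan2(0.24114, -0.74569) = 162.080° → normalised to [0°, 360°): 162.080°.

162°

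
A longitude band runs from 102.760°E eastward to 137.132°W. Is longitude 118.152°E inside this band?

Band width going east from +102.760° to -137.132°: ((-137.132 − 102.760) mod 360) = 120.108°.
Offset of +118.152° east of the west edge: ((118.152 − 102.760) mod 360) = 15.392°.
15.392° ≤ 120.108° ⇒ inside.

Yes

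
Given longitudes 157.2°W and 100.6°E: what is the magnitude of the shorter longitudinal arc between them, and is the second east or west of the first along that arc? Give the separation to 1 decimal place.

Raw difference: 100.6 − -157.2 = 257.8°.
Normalise into (−180°, 180°]: 257.8° − 360° = -102.2°.
Negative ⇒ the second point lies to the west; separation 102.2°.

102.2° west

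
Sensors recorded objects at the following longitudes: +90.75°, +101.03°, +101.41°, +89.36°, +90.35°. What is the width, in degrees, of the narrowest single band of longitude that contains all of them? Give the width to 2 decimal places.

Sort the longitudes: +89.36°, +90.35°, +90.75°, +101.03°, +101.41°.
Eastward gaps between consecutive values (wrapping around): 0.99°, 0.40°, 10.28°, 0.38°, 347.95°.
Largest gap = 347.95° ⇒ minimal covering band is its complement: 360° − 347.95° = 12.05°.
Band runs from +89.36° eastward to +101.41°.

12.05°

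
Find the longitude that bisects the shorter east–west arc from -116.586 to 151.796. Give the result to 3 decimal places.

-162.395°

Signed shortest Δλ from -116.586° to +151.796° is -91.618°.
Midpoint longitude = -116.586° + (-91.618°)/2 = -116.586° − 45.809° = -162.395°.
(The naïve average (-116.586 + +151.796)/2 = 17.605° is on the wrong side of the globe.)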